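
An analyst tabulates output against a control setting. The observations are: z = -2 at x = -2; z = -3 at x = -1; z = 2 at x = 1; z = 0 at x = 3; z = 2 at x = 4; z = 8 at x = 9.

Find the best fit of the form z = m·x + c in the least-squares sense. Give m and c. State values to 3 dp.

m = 0.916, c = -0.971

AᵀA·[m, c]ᵀ = Aᵀz reads: 112·m + 14·c = 89;  14·m + 6·c = 7.
(Σx·x = 112, Σx = 14, Σ1 = 6, Σx·z = 89, Σz = 7.)
Δ = 112·6 − 14² = 476.
m = (89·6 − 14·7)/476 = 109/119; c = (112·7 − 14·89)/476 = -33/34.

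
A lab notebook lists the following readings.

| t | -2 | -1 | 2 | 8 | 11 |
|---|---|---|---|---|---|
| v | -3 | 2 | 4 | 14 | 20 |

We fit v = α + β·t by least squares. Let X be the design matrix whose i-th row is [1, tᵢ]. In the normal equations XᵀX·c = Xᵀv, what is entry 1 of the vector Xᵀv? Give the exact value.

37

Entry 1 ↔ basis 1, so (Xᵀv)_{1} = Σᵢ vᵢ = (1)·(-3) + (1)·(2) + (1)·(4) + (1)·(14) + (1)·(20) = 37.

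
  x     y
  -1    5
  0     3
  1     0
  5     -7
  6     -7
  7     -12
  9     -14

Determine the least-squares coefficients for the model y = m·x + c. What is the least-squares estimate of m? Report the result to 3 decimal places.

m = -1.897

Forming AᵀA = [[193, 27]; [27, 7]] and Aᵀy = [-292, -32]ᵀ gives AᵀA·[m, c]ᵀ = Aᵀy.
det = 193·7 − 27² = 622.
m = ((-292)·7 − 27·(-32))/622 = -590/311; c = (193·(-32) − 27·(-292))/622 = 854/311.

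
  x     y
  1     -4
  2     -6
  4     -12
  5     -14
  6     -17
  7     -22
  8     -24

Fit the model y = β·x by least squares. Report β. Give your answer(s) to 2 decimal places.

β = -2.98

From the data, Σx·x = 195.
Moment sums: Σx·y = -582.
Hence β = -582 / 195 ≈ -2.98462.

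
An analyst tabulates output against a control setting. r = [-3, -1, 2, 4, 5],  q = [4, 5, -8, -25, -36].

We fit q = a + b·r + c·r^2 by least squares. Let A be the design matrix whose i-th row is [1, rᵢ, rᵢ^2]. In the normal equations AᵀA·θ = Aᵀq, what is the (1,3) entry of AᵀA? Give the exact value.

55

Row 1 ↔ basis 1, column 3 ↔ basis r^2, so (AᵀA)_{1,3} = Σᵢ r^2 = (1)·(9) + (1)·(1) + (1)·(4) + (1)·(16) + (1)·(25) = 55.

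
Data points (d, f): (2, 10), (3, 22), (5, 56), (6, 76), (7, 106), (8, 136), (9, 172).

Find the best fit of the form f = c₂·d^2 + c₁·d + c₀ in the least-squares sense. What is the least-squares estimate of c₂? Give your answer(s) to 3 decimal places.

Setting ∂/∂c₂ … = 0 gives: 15076·c₂ + 1960·c₁ + 268·c₀ = 32204;  1960·c₂ + 268·c₁ + 40·c₀ = 4200;  268·c₂ + 40·c₁ + 7·c₀ = 578.
(Σd^2·d^2 = 15076, Σd^2·d = 1960, Σd^2 = 268, Σd·d = 268, Σd = 40, Σ1 = 7, Σd^2·f = 32204, Σd·f = 4200, Σf = 578.)
Inverting the 3×3 Gram matrix, [c₂, c₁, c₀]ᵀ = [1859/903, 340/903, 482/301]ᵀ.

c₂ = 2.059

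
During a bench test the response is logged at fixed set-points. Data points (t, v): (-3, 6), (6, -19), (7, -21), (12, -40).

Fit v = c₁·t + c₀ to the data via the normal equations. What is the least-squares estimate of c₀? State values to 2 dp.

Forming MᵀM = [[238, 22]; [22, 4]] and Mᵀv = [-759, -74]ᵀ gives MᵀM·[c₁, c₀]ᵀ = Mᵀv.
Determinant 238·4 − 22² = 468.
c₁ = ((-759)·4 − 22·(-74))/468 = -352/117; c₀ = (238·(-74) − 22·(-759))/468 = -457/234.

c₀ = -1.95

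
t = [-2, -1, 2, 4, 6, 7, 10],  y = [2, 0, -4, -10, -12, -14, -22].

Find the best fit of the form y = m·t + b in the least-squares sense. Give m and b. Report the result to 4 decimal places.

AᵀA·[m, b]ᵀ = Aᵀy reads: 210·m + 26·b = -442;  26·m + 7·b = -60.
(Σt·t = 210, Σt = 26, Σ1 = 7, Σt·y = -442, Σy = -60.)
det = 210·7 − 26² = 794.
m = ((-442)·7 − 26·(-60))/794 = -767/397; b = (210·(-60) − 26·(-442))/794 = -554/397.

m = -1.9320, b = -1.3955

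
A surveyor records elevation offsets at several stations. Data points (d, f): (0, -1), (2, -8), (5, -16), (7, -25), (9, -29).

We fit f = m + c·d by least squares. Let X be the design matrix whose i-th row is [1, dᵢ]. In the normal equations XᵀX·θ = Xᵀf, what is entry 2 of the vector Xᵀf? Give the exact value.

-532

Entry 2 ↔ basis d, so (Xᵀf)_{2} = Σᵢ (d)·fᵢ = (0)·(-1) + (2)·(-8) + (5)·(-16) + (7)·(-25) + (9)·(-29) = -532.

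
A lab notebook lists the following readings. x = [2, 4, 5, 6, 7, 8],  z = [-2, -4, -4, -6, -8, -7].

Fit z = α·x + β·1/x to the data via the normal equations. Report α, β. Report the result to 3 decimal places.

Setting ∂/∂α … = 0 gives: 194·α + 6·β = -188;  6·α + (293749/705600)·β = -1629/280.
(Σx·x = 194, Σx·1/x = 6, Σ1/x·1/x = 293749/705600, Σx·z = -188, Σ1/x·z = -1629/280.)
Determinant 194·(293749/705600) − 6² = 15792853/352800.
α = ((-188)·(293749/705600) − 6·(-1629/280))/(15792853/352800) = -15297166/15792853; β = (194·(-1629/280) − 6·(-188))/(15792853/352800) = -234360/15792853.

α = -0.969, β = -0.015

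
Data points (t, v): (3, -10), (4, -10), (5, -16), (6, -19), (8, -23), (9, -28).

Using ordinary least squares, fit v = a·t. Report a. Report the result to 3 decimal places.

a = -3.030

Sums needed: Σt·t = 231.
Moment sums: Σt·v = -700.
Normal equations: [[231]]·[a]ᵀ = [-700]ᵀ.
Hence a = -700 / 231 ≈ -3.0303.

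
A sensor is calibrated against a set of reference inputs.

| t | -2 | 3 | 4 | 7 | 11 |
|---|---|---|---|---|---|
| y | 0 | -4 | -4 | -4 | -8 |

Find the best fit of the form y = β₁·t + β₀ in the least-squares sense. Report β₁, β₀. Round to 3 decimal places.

Setting ∂/∂β₁ … = 0 gives: 199·β₁ + 23·β₀ = -144;  23·β₁ + 5·β₀ = -20.
(Σt·t = 199, Σt = 23, Σ1 = 5, Σt·y = -144, Σy = -20.)
Determinant 199·5 − 23² = 466.
β₁ = ((-144)·5 − 23·(-20))/466 = -130/233; β₀ = (199·(-20) − 23·(-144))/466 = -334/233.

β₁ = -0.558, β₀ = -1.433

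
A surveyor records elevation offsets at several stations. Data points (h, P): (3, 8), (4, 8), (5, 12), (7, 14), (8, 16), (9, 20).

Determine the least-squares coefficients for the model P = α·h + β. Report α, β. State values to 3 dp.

α = 1.929, β = 1.429

The normal system XᵀX·[α, β]ᵀ = XᵀP is [[244, 36]; [36, 6]]·[α, β]ᵀ = [522, 78]ᵀ.
Determinant 244·6 − 36² = 168.
α = (522·6 − 36·78)/168 = 27/14; β = (244·78 − 36·522)/168 = 10/7.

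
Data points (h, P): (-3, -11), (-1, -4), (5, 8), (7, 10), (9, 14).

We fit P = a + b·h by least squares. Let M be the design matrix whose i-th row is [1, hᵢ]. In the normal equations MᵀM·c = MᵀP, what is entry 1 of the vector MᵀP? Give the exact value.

Entry 1 ↔ basis 1, so (MᵀP)_{1} = Σᵢ Pᵢ = (1)·(-11) + (1)·(-4) + (1)·(8) + (1)·(10) + (1)·(14) = 17.

17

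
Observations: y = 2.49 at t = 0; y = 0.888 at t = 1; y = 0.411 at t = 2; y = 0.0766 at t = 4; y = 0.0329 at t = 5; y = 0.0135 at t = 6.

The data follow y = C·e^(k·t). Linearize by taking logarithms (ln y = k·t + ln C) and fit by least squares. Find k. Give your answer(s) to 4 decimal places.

Let Y = ln y. Fitting Y = k·t + ln C by least squares:
Σt = 18.0000, Σ(t)² = 82.0000, Σln y = -10.3842, Σt·ln y = -55.0755.
Equations: 82.0000·k + 18.0000·ln C = -55.0755;  18.0000·k + 6·ln C = -10.3842.
Δ = 82.0000·6 − (18.0000)² = 168.0000; k = (-55.0755·6 − 18.0000·-10.3842)/168.0000 = -0.85439, ln C = (82.0000·-10.3842 − 18.0000·-55.0755)/168.0000 = 0.83249.

k = -0.8544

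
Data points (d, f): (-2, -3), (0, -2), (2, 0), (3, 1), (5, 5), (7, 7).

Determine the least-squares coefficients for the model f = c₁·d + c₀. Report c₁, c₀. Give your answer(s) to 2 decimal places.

From the data, Σd·d = 91, Σd = 15, Σ1 = 6.
Right-hand side: Σd·f = 83, Σf = 8.
Normal equations: [[91, 15]; [15, 6]]·[c₁, c₀]ᵀ = [83, 8]ᵀ.
Eliminating c₀: 6·(row 1) − 15·(row 2) gives 321·c₁ = 6·83 − 15·8 = 378, so c₁ = 126/107.
Then c₀ = (8 − 15·(126/107))/6 = -517/321.

c₁ = 1.18, c₀ = -1.61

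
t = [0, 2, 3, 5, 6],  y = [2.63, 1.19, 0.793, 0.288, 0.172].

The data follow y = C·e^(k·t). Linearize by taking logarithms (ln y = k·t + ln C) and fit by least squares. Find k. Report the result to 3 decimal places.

Linearized form: ln y = k·t + ln C. From the 5 transformed points,
Σt = 16.0000, Σ(t)² = 74.0000, Σln y = -2.0961, Σt·ln y = -17.1334.
Normal system: [[74.0000, 16.0000]; [16.0000, 5]]·[k, ln C]ᵀ = [-17.1334, -2.0961]ᵀ.
Δ = 74.0000·5 − (16.0000)² = 114.0000; k = (-17.1334·5 − 16.0000·-2.0961)/114.0000 = -0.45728, ln C = (74.0000·-2.0961 − 16.0000·-17.1334)/114.0000 = 1.04410.

k = -0.457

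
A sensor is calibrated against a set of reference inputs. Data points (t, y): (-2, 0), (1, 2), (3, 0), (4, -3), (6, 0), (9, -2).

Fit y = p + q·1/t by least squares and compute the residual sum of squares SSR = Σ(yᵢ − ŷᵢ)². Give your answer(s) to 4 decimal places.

SSR = 12.9732

From the data, Σ1 = 6, Σ1/t = 49/36, Σ1/t·1/t = 1897/1296.
Right-hand side: Σy = -3, Σ1/t·y = 37/36.
det = 6·(1897/1296) − (49/36)² = 8981/1296.
p = ((-3)·(1897/1296) − (49/36)·(37/36))/(8981/1296) = -1072/1283; q = (6·(37/36) − (49/36)·(-3))/(8981/1296) = 13284/8981.
Residuals: 14146/8981, 12182/8981, 3076/8981, -22760/8981, 5290/8981, -11934/8981; SSR = 116512/8981.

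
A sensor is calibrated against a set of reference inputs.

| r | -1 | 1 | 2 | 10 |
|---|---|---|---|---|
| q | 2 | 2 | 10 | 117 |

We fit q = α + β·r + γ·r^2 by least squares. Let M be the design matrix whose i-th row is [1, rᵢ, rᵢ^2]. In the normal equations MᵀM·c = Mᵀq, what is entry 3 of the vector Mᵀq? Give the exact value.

Entry 3 ↔ basis r^2, so (Mᵀq)_{3} = Σᵢ (r^2)·qᵢ = (1)·(2) + (1)·(2) + (4)·(10) + (100)·(117) = 11744.

11744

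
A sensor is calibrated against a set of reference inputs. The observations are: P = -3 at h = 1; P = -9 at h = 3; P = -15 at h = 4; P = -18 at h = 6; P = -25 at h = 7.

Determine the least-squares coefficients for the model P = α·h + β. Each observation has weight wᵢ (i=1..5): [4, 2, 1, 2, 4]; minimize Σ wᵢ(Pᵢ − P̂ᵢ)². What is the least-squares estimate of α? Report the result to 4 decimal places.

α = -3.5518

Entries of AᵀWA: Σwᵢ·h·h = 306, Σwᵢ·h = 54, Σwᵢ·1 = 13.
And Σwᵢ·h·P = -1042, Σwᵢ·P = -181.
Normal equations: [[306, 54]; [54, 13]]·[α, β]ᵀ = [-1042, -181]ᵀ.
Determinant 306·13 − 54² = 1062.
α = ((-1042)·13 − 54·(-181))/1062 = -1886/531; β = (306·(-181) − 54·(-1042))/1062 = 49/59.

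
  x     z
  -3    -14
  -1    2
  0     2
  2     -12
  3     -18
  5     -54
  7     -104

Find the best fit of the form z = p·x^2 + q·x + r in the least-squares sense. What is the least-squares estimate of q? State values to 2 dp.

q = -1.10

Entries of AᵀA: Σx^2·x^2 = 3205, Σx^2·x = 475, Σx^2 = 97, Σx·x = 97, Σx = 13, Σ1 = 7.
Right-hand side: Σx^2·z = -6780, Σx·z = -1036, Σz = -198.
So AᵀA·[p, q, r]ᵀ = Aᵀz: [[3205, 475, 97]; [475, 97, 13]; [97, 13, 7]]·[p, q, r]ᵀ = [-6780, -1036, -198]ᵀ.
Solving the 3×3 system (Gaussian elimination) gives p = -56597/28371, q = -31183/28371, r = 270/193.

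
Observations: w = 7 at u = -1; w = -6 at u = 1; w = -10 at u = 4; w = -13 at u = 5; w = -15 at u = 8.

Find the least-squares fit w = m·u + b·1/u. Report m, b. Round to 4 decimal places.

The normal equations are: 107·m + 5·b = -238;  5·m + (3389/1600)·b = -799/40.
(Σu·u = 107, Σu·1/u = 5, Σ1/u·1/u = 3389/1600, Σu·w = -238, Σ1/u·w = -799/40.)
Determinant 107·(3389/1600) − 5² = 322623/1600.
m = ((-238)·(3389/1600) − 5·(-799/40))/(322623/1600) = -215594/107541; b = (107·(-799/40) − 5·(-238))/(322623/1600) = -505240/107541.

m = -2.0048, b = -4.6981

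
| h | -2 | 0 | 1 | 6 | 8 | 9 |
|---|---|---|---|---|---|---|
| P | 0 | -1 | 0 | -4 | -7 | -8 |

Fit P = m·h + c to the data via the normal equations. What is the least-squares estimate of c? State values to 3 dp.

c = -0.595

Sums needed: Σh·h = 186, Σh = 22, Σ1 = 6.
Moment sums: Σh·P = -152, ΣP = -20.
Eliminating c: 6·(row 1) − 22·(row 2) gives 632·m = 6·(-152) − 22·(-20) = -472, so m = -59/79.
Then c = ((-20) − 22·(-59/79))/6 = -47/79.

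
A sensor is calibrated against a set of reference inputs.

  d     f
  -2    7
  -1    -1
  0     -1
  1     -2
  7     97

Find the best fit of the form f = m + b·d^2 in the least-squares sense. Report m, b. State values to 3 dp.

Entries of XᵀX: Σ1 = 5, Σd^2 = 55, Σd^2·d^2 = 2419.
And Σf = 100, Σd^2·f = 4778.
Normal equations: [[5, 55]; [55, 2419]]·[m, b]ᵀ = [100, 4778]ᵀ.
Determinant 5·2419 − 55² = 9070.
m = (100·2419 − 55·4778)/9070 = -2089/907; b = (5·4778 − 55·100)/9070 = 1839/907.

m = -2.303, b = 2.028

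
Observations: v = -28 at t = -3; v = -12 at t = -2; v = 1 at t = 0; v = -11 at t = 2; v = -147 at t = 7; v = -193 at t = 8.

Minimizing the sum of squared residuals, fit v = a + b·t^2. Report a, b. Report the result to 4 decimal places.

a = 0.3941, b = -3.0182

Forming XᵀX = [[6, 130]; [130, 6610]] and Xᵀv = [-390, -19899]ᵀ gives XᵀX·[a, b]ᵀ = Xᵀv.
det = 6·6610 − 130² = 22760.
a = ((-390)·6610 − 130·(-19899))/22760 = 897/2276; b = (6·(-19899) − 130·(-390))/22760 = -34347/11380.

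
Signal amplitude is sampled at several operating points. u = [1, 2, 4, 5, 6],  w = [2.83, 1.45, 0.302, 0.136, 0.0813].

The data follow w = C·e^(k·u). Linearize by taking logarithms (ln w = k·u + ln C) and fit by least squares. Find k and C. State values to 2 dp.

Taking logs, ln w = k·u + ln C, so regress ln w on u.
Over the data: Σu = 18.0000, Σ(u)² = 82.0000, Σln w = -4.2902, Σu·ln w = -28.0391.
Normal system: [[82.0000, 18.0000]; [18.0000, 5]]·[k, ln C]ᵀ = [-28.0391, -4.2902]ᵀ.
Slope k = (n·Σu·ln w − Σu·Σln w)/(n·Σ(u)² − (Σu)²) = (5·-28.0391 − 18.0000·-4.2902)/86.0000 = -0.73223; ln C = (Σln w − k·Σu)/n = 1.77799, so C = exp(1.77799) = 5.91794.

k = -0.73, C = 5.92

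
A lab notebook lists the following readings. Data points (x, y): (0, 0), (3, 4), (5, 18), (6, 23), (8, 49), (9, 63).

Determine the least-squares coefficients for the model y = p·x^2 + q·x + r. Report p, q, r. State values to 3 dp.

p = 0.941, q = -1.477, r = 0.075

Sums needed: Σx^2·x^2 = 12659, Σx^2·x = 1609, Σx^2 = 215, Σx·x = 215, Σx = 31, Σ1 = 6.
And Σx^2·y = 9553, Σx·y = 1199, Σy = 157.
Row-reducing yields p = 527/560, q = -827/560, r = 3/40.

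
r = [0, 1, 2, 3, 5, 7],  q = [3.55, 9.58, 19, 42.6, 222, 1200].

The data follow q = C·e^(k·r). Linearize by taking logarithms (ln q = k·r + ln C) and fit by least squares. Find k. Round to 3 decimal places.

Let Y = ln q. Fitting Y = k·r + ln C by least squares:
AᵀA = [[88.0000, 18.0000]; [18.0000, 6]], rhs = [96.0480, 22.7157]ᵀ  (here Σr = 18.0000, Σ(r)² = 88.0000, Σln q = 22.7157, Σr·ln q = 96.0480).
Solving (det = 204.0000): k = 0.82062, ln C = 1.32409.

k = 0.821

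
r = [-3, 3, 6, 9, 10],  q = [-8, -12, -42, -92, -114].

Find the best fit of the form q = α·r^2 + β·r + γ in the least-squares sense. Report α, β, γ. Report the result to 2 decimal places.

α = -1.08, β = -0.58, γ = -0.15

Normal-equation sums: Σr^2·r^2 = 18019, Σr^2·r = 1945, Σr^2 = 235, Σr·r = 235, Σr = 25, Σ1 = 5.
Right-hand side: Σr^2·q = -20544, Σr·q = -2232, Σq = -268.
Row-reducing yields α = -71/66, β = -191/330, γ = -8/55.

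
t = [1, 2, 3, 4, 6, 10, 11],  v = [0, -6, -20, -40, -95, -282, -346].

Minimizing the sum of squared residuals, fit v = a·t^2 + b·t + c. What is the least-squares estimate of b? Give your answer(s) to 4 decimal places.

With design matrix A, AᵀA = [[26291, 2647, 287]; [2647, 287, 37]; [287, 37, 7]] and Aᵀv = [-74330, -7428, -789]ᵀ.
Solving the 3×3 system (Gaussian elimination) gives a = -110045/35706, b = 439469/178530, c = 18906/29755.

b = 2.4616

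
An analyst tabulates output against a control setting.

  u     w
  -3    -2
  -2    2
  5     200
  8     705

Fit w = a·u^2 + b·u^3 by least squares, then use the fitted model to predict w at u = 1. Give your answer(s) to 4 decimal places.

From the data, Σu^2·u^2 = 4818, Σu^2·u^3 = 35618, Σu^3·u^3 = 278562.
Moment sums: Σu^2·w = 50110, Σu^3·w = 385998.
So AᵀA·[a, b]ᵀ = Aᵀw: [[4818, 35618]; [35618, 278562]]·[a, b]ᵀ = [50110, 385998]ᵀ.
Δ = 4818·278562 − 35618² = 73469792.
a = (50110·278562 − 35618·385998)/73469792 = 6570783/2295931; b = (4818·385998 − 35618·50110)/73469792 = 212842/208721.
At u = 1: ŵ = (6570783/2295931)·(1) + (212842/208721)·(1) = 8912045/2295931.

ŵ = 3.8817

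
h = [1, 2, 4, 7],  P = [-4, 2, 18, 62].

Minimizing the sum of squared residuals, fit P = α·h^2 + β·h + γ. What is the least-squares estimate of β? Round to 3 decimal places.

Compute the Gram sums: Σh^2·h^2 = 2674, Σh^2·h = 416, Σh^2 = 70, Σh·h = 70, Σh = 14, Σ1 = 4.
Right-hand side: Σh^2·P = 3330, Σh·P = 506, ΣP = 78.
So AᵀA·[α, β, γ]ᵀ = AᵀP: [[2674, 416, 70]; [416, 70, 14]; [70, 14, 4]]·[α, β, γ]ᵀ = [3330, 506, 78]ᵀ.
Inverting the 3×3 Gram matrix, [α, β, γ]ᵀ = [79/66, 89/66, -37/6]ᵀ.

β = 1.348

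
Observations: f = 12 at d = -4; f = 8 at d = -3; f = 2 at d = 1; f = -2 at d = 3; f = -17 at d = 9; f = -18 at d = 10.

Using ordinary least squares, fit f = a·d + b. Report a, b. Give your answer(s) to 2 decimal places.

Compute the Gram sums: Σd·d = 216, Σd = 16, Σ1 = 6.
And Σd·f = -409, Σf = -15.
Normal equations: [[216, 16]; [16, 6]]·[a, b]ᵀ = [-409, -15]ᵀ.
Eliminating b: 6·(row 1) − 16·(row 2) gives 1040·a = 6·(-409) − 16·(-15) = -2214, so a = -1107/520.
Then b = ((-15) − 16·(-1107/520))/6 = 413/130.

a = -2.13, b = 3.18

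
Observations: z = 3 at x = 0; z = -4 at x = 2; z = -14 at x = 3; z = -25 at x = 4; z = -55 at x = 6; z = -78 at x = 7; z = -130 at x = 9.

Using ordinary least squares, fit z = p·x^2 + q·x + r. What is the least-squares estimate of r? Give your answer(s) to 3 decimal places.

r = 2.677

Normal-equation sums: Σx^2·x^2 = 10611, Σx^2·x = 1387, Σx^2 = 195, Σx·x = 195, Σx = 31, Σ1 = 7.
Moment sums: Σx^2·z = -16874, Σx·z = -2196, Σz = -303.
Row-reducing yields p = -69367/43604, q = -16207/43604, r = 5305/1982.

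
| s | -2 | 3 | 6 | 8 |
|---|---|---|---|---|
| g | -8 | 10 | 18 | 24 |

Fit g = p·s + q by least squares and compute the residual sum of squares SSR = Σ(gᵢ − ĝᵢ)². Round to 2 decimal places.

The normal equations are: 113·p + 15·q = 346;  15·p + 4·q = 44.
Determinant 113·4 − 15² = 227.
p = (346·4 − 15·44)/227 = 724/227; q = (113·44 − 15·346)/227 = -218/227.
Residuals: -150/227, 316/227, -40/227, -126/227; SSR = 616/227.

SSR = 2.71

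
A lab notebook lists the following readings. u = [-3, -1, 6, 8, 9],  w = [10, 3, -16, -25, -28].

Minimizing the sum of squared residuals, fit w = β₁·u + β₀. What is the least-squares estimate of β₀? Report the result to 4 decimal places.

Compute the Gram sums: Σu·u = 191, Σu = 19, Σ1 = 5.
And Σu·w = -581, Σw = -56.
Eliminating β₀: 5·(row 1) − 19·(row 2) gives 594·β₁ = 5·(-581) − 19·(-56) = -1841, so β₁ = -1841/594.
Then β₀ = ((-56) − 19·(-1841/594))/5 = 343/594.

β₀ = 0.5774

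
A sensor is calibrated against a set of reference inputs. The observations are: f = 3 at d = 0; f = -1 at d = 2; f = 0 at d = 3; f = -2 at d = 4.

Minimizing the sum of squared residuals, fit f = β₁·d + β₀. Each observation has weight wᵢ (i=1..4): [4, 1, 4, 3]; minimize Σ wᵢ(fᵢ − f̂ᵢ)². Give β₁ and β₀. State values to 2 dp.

β₁ = -1.16, β₀ = 2.94

Sums needed: Σwᵢ·d·d = 88, Σwᵢ·d = 26, Σwᵢ·1 = 12.
Moment sums: Σwᵢ·d·f = -26, Σwᵢ·f = 5.
Normal equations: [[88, 26]; [26, 12]]·[β₁, β₀]ᵀ = [-26, 5]ᵀ.
Eliminating β₀: 12·(row 1) − 26·(row 2) gives 380·β₁ = 12·(-26) − 26·5 = -442, so β₁ = -221/190.
Then β₀ = (5 − 26·(-221/190))/12 = 279/95.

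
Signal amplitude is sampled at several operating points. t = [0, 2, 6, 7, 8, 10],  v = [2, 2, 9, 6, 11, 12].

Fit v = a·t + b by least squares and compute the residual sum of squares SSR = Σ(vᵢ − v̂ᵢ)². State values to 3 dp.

SSR = 13.077

With design matrix X, XᵀX = [[253, 33]; [33, 6]] and Xᵀv = [308, 42]ᵀ.
Eliminating b: 6·(row 1) − 33·(row 2) gives 429·a = 6·308 − 33·42 = 462, so a = 14/13.
Then b = (42 − 33·(14/13))/6 = 14/13.
Residuals: 12/13, -16/13, 19/13, -34/13, 17/13, 2/13; SSR = 170/13.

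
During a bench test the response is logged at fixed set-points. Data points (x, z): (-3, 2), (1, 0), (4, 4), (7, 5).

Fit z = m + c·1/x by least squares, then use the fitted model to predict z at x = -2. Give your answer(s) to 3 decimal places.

Entries of AᵀA: Σ1 = 4, Σ1/x = 89/84, Σ1/x·1/x = 8425/7056.
And Σz = 11, Σ1/x·z = 22/21.
Normal equations: [[4, 89/84]; [89/84, 8425/7056]]·[m, c]ᵀ = [11, 22/21]ᵀ.
det = 4·(8425/7056) − (89/84)² = 8593/2352.
m = (11·(8425/7056) − (89/84)·(22/21))/(8593/2352) = 28281/8593; c = (4·(22/21) − (89/84)·11)/(8593/2352) = -17556/8593.
At x = -2: ẑ = (28281/8593)·(1) + (-17556/8593)·(-1/2) = 37059/8593.

ẑ = 4.313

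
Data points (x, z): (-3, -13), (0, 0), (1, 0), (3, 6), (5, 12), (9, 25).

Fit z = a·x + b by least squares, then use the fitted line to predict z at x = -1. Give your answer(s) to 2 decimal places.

Compute the Gram sums: Σx·x = 125, Σx = 15, Σ1 = 6.
Moment sums: Σx·z = 342, Σz = 30.
MᵀM·[a, b]ᵀ = Mᵀz becomes [[125, 15]; [15, 6]]·[a, b]ᵀ = [342, 30]ᵀ.
det = 125·6 − 15² = 525.
a = (342·6 − 15·30)/525 = 534/175; b = (125·30 − 15·342)/525 = -92/35.
At x = -1: ẑ = (534/175)·(-1) + (-92/35)·(1) = -142/25.

ẑ = -5.68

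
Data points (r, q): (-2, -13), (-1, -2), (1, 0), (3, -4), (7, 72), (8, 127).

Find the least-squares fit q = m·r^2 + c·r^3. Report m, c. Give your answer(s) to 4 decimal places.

The normal equations are: 6596·m + 49786·c = 11566;  49786·m + 380588·c = 89718.
Eliminating c: 380588·(row 1) − 49786·(row 2) gives 31712652·m = 380588·11566 − 49786·89718 = -64819540, so m = -16204885/7928163.
Then c = (89718 − 49786·(-16204885/7928163))/380588 = 3988763/7928163.

m = -2.0440, c = 0.5031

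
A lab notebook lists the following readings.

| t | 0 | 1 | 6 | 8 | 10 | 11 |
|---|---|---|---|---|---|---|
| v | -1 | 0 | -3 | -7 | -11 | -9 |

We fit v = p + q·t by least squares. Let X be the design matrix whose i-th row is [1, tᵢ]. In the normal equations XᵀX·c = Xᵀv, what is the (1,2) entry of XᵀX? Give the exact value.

Row 1 ↔ basis 1, column 2 ↔ basis t, so (XᵀX)_{1,2} = Σᵢ t = (1)·(0) + (1)·(1) + (1)·(6) + (1)·(8) + (1)·(10) + (1)·(11) = 36.

36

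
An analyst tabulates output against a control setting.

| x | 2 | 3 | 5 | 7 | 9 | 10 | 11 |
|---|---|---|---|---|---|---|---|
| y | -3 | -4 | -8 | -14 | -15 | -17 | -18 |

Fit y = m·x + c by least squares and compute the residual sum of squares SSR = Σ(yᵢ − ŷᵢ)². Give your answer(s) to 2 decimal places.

SSR = 6.30

From the data, Σx·x = 389, Σx = 47, Σ1 = 7.
Right-hand side: Σx·y = -659, Σy = -79.
AᵀA·[m, c]ᵀ = Aᵀy becomes [[389, 47]; [47, 7]]·[m, c]ᵀ = [-659, -79]ᵀ.
Determinant 389·7 − 47² = 514.
m = ((-659)·7 − 47·(-79))/514 = -450/257; c = (389·(-79) − 47·(-659))/514 = 121/257.
Residuals: 8/257, 201/257, 73/257, -569/257, 74/257, 10/257, 203/257; SSR = 1620/257.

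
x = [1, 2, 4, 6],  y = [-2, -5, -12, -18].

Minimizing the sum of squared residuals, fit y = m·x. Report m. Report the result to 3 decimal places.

From the data, Σx·x = 57.
For Aᵀy: Σx·y = -168.
AᵀA·[m]ᵀ = Aᵀy becomes [[57]]·[m]ᵀ = [-168]ᵀ.
Hence m = -168 / 57 ≈ -2.94737.

m = -2.947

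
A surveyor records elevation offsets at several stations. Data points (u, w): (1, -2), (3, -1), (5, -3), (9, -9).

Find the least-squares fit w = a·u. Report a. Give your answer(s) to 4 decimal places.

The normal system XᵀX·[a]ᵀ = Xᵀw is [[116]]·[a]ᵀ = [-101]ᵀ.
Hence a = -101 / 116 ≈ -0.87069.

a = -0.8707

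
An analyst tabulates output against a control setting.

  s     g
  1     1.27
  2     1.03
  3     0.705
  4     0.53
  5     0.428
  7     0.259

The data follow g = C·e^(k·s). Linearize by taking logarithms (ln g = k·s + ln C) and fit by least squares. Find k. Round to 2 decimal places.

Taking logs, ln g = k·s + ln C, so regress ln g on s.
Σs = 22.0000, Σ(s)² = 104.0000, Σln g = -2.9154, Σs·ln g = -16.9897.
Equations: 104.0000·k + 22.0000·ln C = -16.9897;  22.0000·k + 6·ln C = -2.9154.
Slope k = (n·Σs·ln g − Σs·Σln g)/(n·Σ(s)² − (Σs)²) = (6·-16.9897 − 22.0000·-2.9154)/140.0000 = -0.26999; ln C = (Σln g − k·Σs)/n = 0.50407.

k = -0.27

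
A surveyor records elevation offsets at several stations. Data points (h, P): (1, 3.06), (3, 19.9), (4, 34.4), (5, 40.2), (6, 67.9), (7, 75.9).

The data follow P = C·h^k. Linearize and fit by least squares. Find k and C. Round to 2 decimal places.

k = 1.67, C = 3.12

Let Y = ln P. Fitting Y = k·ln h + ln C by least squares:
Over the data: Σln h = 7.8320, Σ(ln h)² = 12.7160, Σln P = 19.8885, Σln h·ln P = 30.1178.
Normal system: [[12.7160, 7.8320]; [7.8320, 6]]·[k, ln C]ᵀ = [30.1178, 19.8885]ᵀ.
Δ = 12.7160·6 − (7.8320)² = 14.9557; k = (30.1178·6 − 7.8320·19.8885)/14.9557 = 1.66759, ln C = (12.7160·19.8885 − 7.8320·30.1178)/14.9557 = 1.13799, so C = exp(1.13799) = 3.12048.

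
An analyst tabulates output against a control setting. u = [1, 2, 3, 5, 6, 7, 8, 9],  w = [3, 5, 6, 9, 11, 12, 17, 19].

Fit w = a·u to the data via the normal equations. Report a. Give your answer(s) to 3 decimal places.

Compute the Gram sums: Σu·u = 269.
For Xᵀw: Σu·w = 533.
Normal equations: [[269]]·[a]ᵀ = [533]ᵀ.
Hence a = 533 / 269 ≈ 1.98141.

a = 1.981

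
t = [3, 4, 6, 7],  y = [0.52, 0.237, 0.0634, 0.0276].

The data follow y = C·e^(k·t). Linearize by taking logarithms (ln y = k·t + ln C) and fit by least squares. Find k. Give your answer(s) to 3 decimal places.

k = -0.719

With ln yᵢ as the transformed response and tᵢ as the regressor:
AᵀA = [[110.0000, 20.0000]; [20.0000, 4]], rhs = [-49.3999, -8.4419]ᵀ  (here Σt = 20.0000, Σ(t)² = 110.0000, Σln y = -8.4419, Σt·ln y = -49.3999).
Solving (det = 40.0000): k = -0.71906, ln C = 1.48485.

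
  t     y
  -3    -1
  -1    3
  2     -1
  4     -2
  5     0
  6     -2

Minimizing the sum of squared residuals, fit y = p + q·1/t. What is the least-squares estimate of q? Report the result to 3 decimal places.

q = -2.769

Compute the Gram sums: Σ1 = 6, Σ1/t = -13/60, Σ1/t·1/t = 5369/3600.
Right-hand side: Σy = -3, Σ1/t·y = -4.
So AᵀA·[p, q]ᵀ = Aᵀy: [[6, -13/60]; [-13/60, 5369/3600]]·[p, q]ᵀ = [-3, -4]ᵀ.
det = 6·(5369/3600) − (-13/60)² = 6409/720.
p = ((-3)·(5369/3600) − (-13/60)·(-4))/(6409/720) = -3/5; q = (6·(-4) − (-13/60)·(-3))/(6409/720) = -36/13.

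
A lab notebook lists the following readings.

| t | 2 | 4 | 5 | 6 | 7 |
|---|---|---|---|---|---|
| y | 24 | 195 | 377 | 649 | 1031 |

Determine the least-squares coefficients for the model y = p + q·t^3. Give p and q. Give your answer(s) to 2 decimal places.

p = 1.31, q = 3.00

The normal equations are: 5·p + 756·q = 2276;  756·p + 184090·q = 553614.
Δ = 5·184090 − 756² = 348914.
p = (2276·184090 − 756·553614)/348914 = 228328/174457; q = (5·553614 − 756·2276)/348914 = 523707/174457.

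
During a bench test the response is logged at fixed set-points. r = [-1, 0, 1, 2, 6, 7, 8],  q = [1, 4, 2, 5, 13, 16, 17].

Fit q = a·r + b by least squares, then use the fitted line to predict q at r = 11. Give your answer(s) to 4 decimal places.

q̂ = 22.5072

With design matrix X, XᵀX = [[155, 23]; [23, 7]] and Xᵀq = [337, 58]ᵀ.
Eliminating b: 7·(row 1) − 23·(row 2) gives 556·a = 7·337 − 23·58 = 1025, so a = 1025/556.
Then b = (58 − 23·(1025/556))/7 = 1239/556.
At r = 11: q̂ = (1025/556)·(11) + (1239/556)·(1) = 6257/278.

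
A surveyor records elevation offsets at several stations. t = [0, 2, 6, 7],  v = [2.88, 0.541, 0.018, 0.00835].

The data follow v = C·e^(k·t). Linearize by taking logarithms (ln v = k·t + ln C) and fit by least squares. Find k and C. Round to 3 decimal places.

k = -0.839, C = 2.878

With ln vᵢ as the transformed response and tᵢ as the regressor:
AᵀA = [[89.0000, 15.0000]; [15.0000, 4]], rhs = [-58.8314, -8.3594]ᵀ  (here Σt = 15.0000, Σ(t)² = 89.0000, Σln v = -8.3594, Σt·ln v = -58.8314).
Slope k = (n·Σt·ln v − Σt·Σln v)/(n·Σ(t)² − (Σt)²) = (4·-58.8314 − 15.0000·-8.3594)/131.0000 = -0.83919; ln C = (Σln v − k·Σt)/n = 1.05712, so C = exp(1.05712) = 2.87807.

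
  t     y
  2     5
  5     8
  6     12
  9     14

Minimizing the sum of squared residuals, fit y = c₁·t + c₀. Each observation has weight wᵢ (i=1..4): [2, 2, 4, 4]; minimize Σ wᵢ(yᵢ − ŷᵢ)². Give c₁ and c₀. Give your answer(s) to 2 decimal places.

Compute the Gram sums: Σwᵢ·t·t = 526, Σwᵢ·t = 74, Σwᵢ·1 = 12.
And Σwᵢ·t·y = 892, Σwᵢ·y = 130.
Normal equations: [[526, 74]; [74, 12]]·[c₁, c₀]ᵀ = [892, 130]ᵀ.
det = 526·12 − 74² = 836.
c₁ = (892·12 − 74·130)/836 = 271/209; c₀ = (526·130 − 74·892)/836 = 593/209.

c₁ = 1.30, c₀ = 2.84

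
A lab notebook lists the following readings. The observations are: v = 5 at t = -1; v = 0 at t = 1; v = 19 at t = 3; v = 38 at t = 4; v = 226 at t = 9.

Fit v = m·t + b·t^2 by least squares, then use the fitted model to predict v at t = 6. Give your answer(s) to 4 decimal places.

v̂ = 94.5956

Sums needed: Σt·t = 108, Σt·t^2 = 820, Σt^2·t^2 = 6900.
Moment sums: Σt·v = 2238, Σt^2·v = 19090.
MᵀM·[m, b]ᵀ = Mᵀv becomes [[108, 820]; [820, 6900]]·[m, b]ᵀ = [2238, 19090]ᵀ.
Δ = 108·6900 − 820² = 72800.
m = (2238·6900 − 820·19090)/72800 = -529/182; b = (108·19090 − 820·2238)/72800 = 1416/455.
At t = 6: v̂ = (-529/182)·(6) + (1416/455)·(36) = 43041/455.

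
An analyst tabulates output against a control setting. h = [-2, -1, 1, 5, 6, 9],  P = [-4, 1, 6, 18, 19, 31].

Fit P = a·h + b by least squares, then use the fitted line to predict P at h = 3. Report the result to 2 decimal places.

P̂ = 11.83

With design matrix M, MᵀM = [[148, 18]; [18, 6]] and MᵀP = [496, 71]ᵀ.
Δ = 148·6 − 18² = 564.
a = (496·6 − 18·71)/564 = 283/94; b = (148·71 − 18·496)/564 = 395/141.
At h = 3: P̂ = (283/94)·(3) + (395/141)·(1) = 71/6.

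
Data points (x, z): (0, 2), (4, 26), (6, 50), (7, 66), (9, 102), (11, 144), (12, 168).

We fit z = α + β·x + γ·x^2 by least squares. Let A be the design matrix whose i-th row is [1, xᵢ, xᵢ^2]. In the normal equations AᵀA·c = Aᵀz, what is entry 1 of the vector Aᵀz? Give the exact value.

Entry 1 ↔ basis 1, so (Aᵀz)_{1} = Σᵢ zᵢ = (1)·(2) + (1)·(26) + (1)·(50) + (1)·(66) + (1)·(102) + (1)·(144) + (1)·(168) = 558.

558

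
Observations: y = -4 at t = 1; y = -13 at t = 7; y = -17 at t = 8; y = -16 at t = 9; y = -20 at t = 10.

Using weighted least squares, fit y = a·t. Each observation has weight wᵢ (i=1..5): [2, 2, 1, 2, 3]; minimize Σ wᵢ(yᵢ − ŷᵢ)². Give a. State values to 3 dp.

a = -1.939

Normal-equation sums: Σwᵢ·t·t = 626.
For MᵀWy: Σwᵢ·t·y = -1214.
So MᵀWM·[a]ᵀ = MᵀWy: [[626]]·[a]ᵀ = [-1214]ᵀ.
a = (-1214)/626 = -1.9393.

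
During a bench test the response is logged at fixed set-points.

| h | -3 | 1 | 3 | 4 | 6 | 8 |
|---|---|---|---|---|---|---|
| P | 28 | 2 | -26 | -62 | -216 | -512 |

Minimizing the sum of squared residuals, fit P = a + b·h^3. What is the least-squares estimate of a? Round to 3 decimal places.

a = 1.668

Sums needed: Σ1 = 6, Σh^3 = 793, Σh^3·h^3 = 314355.
For XᵀP: ΣP = -786, Σh^3·P = -314224.
XᵀX·[a, b]ᵀ = XᵀP becomes [[6, 793]; [793, 314355]]·[a, b]ᵀ = [-786, -314224]ᵀ.
Determinant 6·314355 − 793² = 1257281.
a = ((-786)·314355 − 793·(-314224))/1257281 = 2096602/1257281; b = (6·(-314224) − 793·(-786))/1257281 = -1262046/1257281.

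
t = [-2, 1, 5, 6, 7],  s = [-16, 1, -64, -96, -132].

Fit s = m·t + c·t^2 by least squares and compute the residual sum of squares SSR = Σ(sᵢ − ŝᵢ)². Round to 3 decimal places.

SSR = 4.179

Entries of AᵀA: Σt·t = 115, Σt·t^2 = 677, Σt^2·t^2 = 4339.
For Aᵀs: Σt·s = -1787, Σt^2·s = -11587.
Normal equations: [[115, 677]; [677, 4339]]·[m, c]ᵀ = [-1787, -11587]ᵀ.
Eliminating c: 4339·(row 1) − 677·(row 2) gives 40656·m = 4339·(-1787) − 677·(-11587) = 90606, so m = 15101/6776.
Then c = ((-11587) − 677·(15101/6776))/4339 = -20451/6776.
Residuals: 1795/3388, 6063/3388, 1053/3388, -2433/3388, 35/121; SSR = 14159/3388.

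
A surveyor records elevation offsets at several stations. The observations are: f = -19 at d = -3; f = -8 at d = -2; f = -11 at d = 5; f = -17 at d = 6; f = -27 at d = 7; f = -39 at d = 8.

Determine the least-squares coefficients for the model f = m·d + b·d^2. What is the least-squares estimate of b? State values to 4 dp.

b = -0.9771

With design matrix A, AᵀA = [[187, 1161]; [1161, 8515]] and Aᵀf = [-585, -4909]ᵀ.
Δ = 187·8515 − 1161² = 244384.
m = ((-585)·8515 − 1161·(-4909))/244384 = 51291/17456; b = (187·(-4909) − 1161·(-585))/244384 = -17057/17456.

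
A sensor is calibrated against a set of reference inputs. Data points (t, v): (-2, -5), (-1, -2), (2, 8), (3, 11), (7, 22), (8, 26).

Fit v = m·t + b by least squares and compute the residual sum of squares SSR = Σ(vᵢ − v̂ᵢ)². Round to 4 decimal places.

SSR = 1.2555

The normal equations are: 131·m + 17·b = 423;  17·m + 6·b = 60.
Δ = 131·6 − 17² = 497.
m = (423·6 − 17·60)/497 = 1518/497; b = (131·60 − 17·423)/497 = 669/497.
Residuals: -118/497, -145/497, 271/497, 244/497, -361/497, 109/497; SSR = 624/497.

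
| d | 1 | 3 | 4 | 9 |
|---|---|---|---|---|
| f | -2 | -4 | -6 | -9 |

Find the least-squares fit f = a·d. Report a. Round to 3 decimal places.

MᵀM·[a]ᵀ = Mᵀf reads: 107·a = -119.
(Σd·d = 107, Σd·f = -119.)
a = (-119)/107 = -1.11215.

a = -1.112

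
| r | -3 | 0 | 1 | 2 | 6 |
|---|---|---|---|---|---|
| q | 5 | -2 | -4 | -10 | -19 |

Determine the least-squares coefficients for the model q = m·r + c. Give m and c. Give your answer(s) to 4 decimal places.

m = -2.7336, c = -2.7196

With design matrix X, XᵀX = [[50, 6]; [6, 5]] and Xᵀq = [-153, -30]ᵀ.
Eliminating c: 5·(row 1) − 6·(row 2) gives 214·m = 5·(-153) − 6·(-30) = -585, so m = -585/214.
Then c = ((-30) − 6·(-585/214))/5 = -291/107.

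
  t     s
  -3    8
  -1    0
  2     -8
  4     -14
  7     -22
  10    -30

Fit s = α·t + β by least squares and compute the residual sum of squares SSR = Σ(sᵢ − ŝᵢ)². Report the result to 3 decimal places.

The normal equations are: 179·α + 19·β = -550;  19·α + 6·β = -66.
(Σt·t = 179, Σt = 19, Σ1 = 6, Σt·s = -550, Σs = -66.)
Determinant 179·6 − 19² = 713.
α = ((-550)·6 − 19·(-66))/713 = -66/23; β = (179·(-66) − 19·(-550))/713 = -44/23.
Residuals: 30/23, -22/23, -8/23, -14/23, 0, 14/23; SSR = 80/23.

SSR = 3.478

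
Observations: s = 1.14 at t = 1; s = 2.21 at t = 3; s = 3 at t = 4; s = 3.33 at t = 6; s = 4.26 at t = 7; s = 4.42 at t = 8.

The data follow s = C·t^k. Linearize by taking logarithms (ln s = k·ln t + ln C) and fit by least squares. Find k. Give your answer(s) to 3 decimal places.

Let Y = ln s. Fitting Y = k·ln t + ln C by least squares:
XᵀX = [[14.4498, 8.3020]; [8.3020, 6]], rhs = [10.4601, 6.1610]ᵀ  (here Σln t = 8.3020, Σ(ln t)² = 14.4498, Σln s = 6.1610, Σln t·ln s = 10.4601).
Solving (det = 17.7753): k = 0.65326, ln C = 0.12295.

k = 0.653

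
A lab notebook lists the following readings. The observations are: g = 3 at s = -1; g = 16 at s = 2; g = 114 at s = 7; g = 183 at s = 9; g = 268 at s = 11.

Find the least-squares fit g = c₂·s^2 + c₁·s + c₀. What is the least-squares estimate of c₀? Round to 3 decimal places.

Sums needed: Σs^2·s^2 = 23620, Σs^2·s = 2410, Σs^2 = 256, Σs·s = 256, Σs = 28, Σ1 = 5.
Moment sums: Σs^2·g = 52904, Σs·g = 5422, Σg = 584.
Inverting the 3×3 Gram matrix, [c₂, c₁, c₀]ᵀ = [17413/8607, 15290/8607, 9376/2869]ᵀ.

c₀ = 3.268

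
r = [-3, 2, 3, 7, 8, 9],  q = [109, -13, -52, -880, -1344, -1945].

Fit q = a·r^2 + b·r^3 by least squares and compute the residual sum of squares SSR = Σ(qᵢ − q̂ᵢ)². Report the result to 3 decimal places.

From the data, Σr^2·r^2 = 13236, Σr^2·r^3 = 108656, Σr^3·r^3 = 912756.
Moment sums: Σr^2·q = -286220, Σr^3·q = -2412324.
Eliminating b: 912756·(row 1) − 108656·(row 2) gives 275112080·a = 912756·(-286220) − 108656·(-2412324) = 864454224, so a = 54028389/17194505.
Then b = ((-2412324) − 108656·(54028389/17194505))/912756 = -51875009/17194505.
Residuals: -12679699/17194505, -24642049/17194505, 20255482/17194505, 14572626/17194505, -7227008/17194505, -2730173/17194505; SSR = 84348739/17194505.

SSR = 4.906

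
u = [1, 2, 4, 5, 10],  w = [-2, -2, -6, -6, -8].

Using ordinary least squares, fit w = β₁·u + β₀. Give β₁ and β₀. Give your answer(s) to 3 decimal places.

Normal-equation sums: Σu·u = 146, Σu = 22, Σ1 = 5.
For Aᵀw: Σu·w = -140, Σw = -24.
AᵀA·[β₁, β₀]ᵀ = Aᵀw becomes [[146, 22]; [22, 5]]·[β₁, β₀]ᵀ = [-140, -24]ᵀ.
Determinant 146·5 − 22² = 246.
β₁ = ((-140)·5 − 22·(-24))/246 = -86/123; β₀ = (146·(-24) − 22·(-140))/246 = -212/123.

β₁ = -0.699, β₀ = -1.724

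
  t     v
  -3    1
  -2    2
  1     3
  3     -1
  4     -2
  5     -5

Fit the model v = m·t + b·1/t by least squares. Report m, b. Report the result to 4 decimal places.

m = -0.9569, b = 3.5401

Normal-equation sums: Σt·t = 64, Σt·1/t = 6, Σ1/t·1/t = 5669/3600.
For Mᵀv: Σt·v = -40, Σ1/t·v = -1/6.
Eliminating b: (5669/3600)·(row 1) − 6·(row 2) gives (14576/225)·m = (5669/3600)·(-40) − 6·(-1/6) = -5579/90, so m = -27895/29152.
Then b = ((-1/6) − 6·(-27895/29152))/(5669/3600) = 3225/911.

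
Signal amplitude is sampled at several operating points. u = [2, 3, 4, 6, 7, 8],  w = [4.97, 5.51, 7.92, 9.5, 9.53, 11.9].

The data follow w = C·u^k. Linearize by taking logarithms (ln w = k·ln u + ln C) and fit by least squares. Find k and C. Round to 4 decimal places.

k = 0.6181, C = 3.1067

Let Y = ln w. Fitting Y = k·ln u + ln C by least squares:
Σln u = 8.9952, Σ(ln u)² = 14.9303, Σln w = 12.3617, Σln u·ln w = 19.4256.
Equations: 14.9303·k + 8.9952·ln C = 19.4256;  8.9952·k + 6·ln C = 12.3617.
Solving (det = 8.6686): k = 0.61814, ln C = 1.13356, so C = exp(1.13356) = 3.10670.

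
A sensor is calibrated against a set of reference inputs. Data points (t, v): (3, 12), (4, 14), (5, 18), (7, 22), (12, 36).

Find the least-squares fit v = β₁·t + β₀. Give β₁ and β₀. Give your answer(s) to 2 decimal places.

β₁ = 2.67, β₀ = 3.85

Setting ∂/∂β₁ … = 0 gives: 243·β₁ + 31·β₀ = 768;  31·β₁ + 5·β₀ = 102.
(Σt·t = 243, Σt = 31, Σ1 = 5, Σt·v = 768, Σv = 102.)
det = 243·5 − 31² = 254.
β₁ = (768·5 − 31·102)/254 = 339/127; β₀ = (243·102 − 31·768)/254 = 489/127.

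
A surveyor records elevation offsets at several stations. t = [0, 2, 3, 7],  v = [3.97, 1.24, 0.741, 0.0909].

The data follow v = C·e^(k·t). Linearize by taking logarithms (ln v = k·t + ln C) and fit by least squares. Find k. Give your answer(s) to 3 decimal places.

k = -0.536

Taking logs, ln v = k·t + ln C, so regress ln v on t.
AᵀA = [[62.0000, 12.0000]; [12.0000, 4]], rhs = [-17.2550, -1.1039]ᵀ  (here Σt = 12.0000, Σ(t)² = 62.0000, Σln v = -1.1039, Σt·ln v = -17.2550).
Solving (det = 104.0000): k = -0.53628, ln C = 1.33288.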